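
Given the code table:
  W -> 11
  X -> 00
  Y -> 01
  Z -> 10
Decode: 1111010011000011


Decoding:
11 -> W
11 -> W
01 -> Y
00 -> X
11 -> W
00 -> X
00 -> X
11 -> W


Result: WWYXWXXW


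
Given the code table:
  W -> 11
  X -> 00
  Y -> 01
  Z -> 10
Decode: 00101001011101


Decoding:
00 -> X
10 -> Z
10 -> Z
01 -> Y
01 -> Y
11 -> W
01 -> Y


Result: XZZYYWY


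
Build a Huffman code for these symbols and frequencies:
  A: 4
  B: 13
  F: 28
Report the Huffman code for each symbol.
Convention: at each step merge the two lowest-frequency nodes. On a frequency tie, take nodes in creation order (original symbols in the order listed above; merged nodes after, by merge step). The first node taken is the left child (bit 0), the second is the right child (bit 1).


Huffman tree construction:
Step 1: Merge A(4) + B(13) = 17
Step 2: Merge (A+B)(17) + F(28) = 45
Read each symbol's code off the tree from the root (left child = 0, right child = 1).

Codes:
  A: 00 (length 2)
  B: 01 (length 2)
  F: 1 (length 1)
Average code length: 62/45 = 1.3778 bits/symbol


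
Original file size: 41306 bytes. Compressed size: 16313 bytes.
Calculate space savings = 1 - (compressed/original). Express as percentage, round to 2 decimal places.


ratio = compressed/original = 16313/41306 = 0.394931
savings = 1 - ratio = 1 - 0.394931 = 0.605069
as a percentage: 0.605069 * 100 = 60.51%

Space savings = 1 - 16313/41306 = 60.51%


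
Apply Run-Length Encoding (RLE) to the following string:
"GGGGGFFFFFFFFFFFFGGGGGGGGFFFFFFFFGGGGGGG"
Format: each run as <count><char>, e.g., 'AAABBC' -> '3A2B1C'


Scanning runs left to right:
  i=0: run of 'G' x 5 -> '5G'
  i=5: run of 'F' x 12 -> '12F'
  i=17: run of 'G' x 8 -> '8G'
  i=25: run of 'F' x 8 -> '8F'
  i=33: run of 'G' x 7 -> '7G'

RLE = 5G12F8G8F7G


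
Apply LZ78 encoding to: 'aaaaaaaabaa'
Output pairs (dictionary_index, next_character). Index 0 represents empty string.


LZ78 encoding steps:
Dictionary: {0: ''}
Step 1: w='' (idx 0), next='a' -> output (0, 'a'), add 'a' as idx 1
Step 2: w='a' (idx 1), next='a' -> output (1, 'a'), add 'aa' as idx 2
Step 3: w='aa' (idx 2), next='a' -> output (2, 'a'), add 'aaa' as idx 3
Step 4: w='aa' (idx 2), next='b' -> output (2, 'b'), add 'aab' as idx 4
Step 5: w='aa' (idx 2), end of input -> output (2, '')


Encoded: [(0, 'a'), (1, 'a'), (2, 'a'), (2, 'b'), (2, '')]


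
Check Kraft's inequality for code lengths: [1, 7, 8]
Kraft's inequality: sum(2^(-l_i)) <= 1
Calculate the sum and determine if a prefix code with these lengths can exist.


Sum = 2^(-1) + 2^(-7) + 2^(-8)
    = 0.5 + 0.0078125 + 0.00390625
    = 131/256 = 0.51171875
Since 0.51171875 <= 1, Kraft's inequality IS satisfied.
A prefix code with these lengths CAN exist.

Kraft sum = 0.51171875. Satisfied.


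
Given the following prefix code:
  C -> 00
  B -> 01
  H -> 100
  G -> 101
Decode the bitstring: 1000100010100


Decoding step by step:
Bits 100 -> H
Bits 01 -> B
Bits 00 -> C
Bits 01 -> B
Bits 01 -> B
Bits 00 -> C


Decoded message: HBCBBC


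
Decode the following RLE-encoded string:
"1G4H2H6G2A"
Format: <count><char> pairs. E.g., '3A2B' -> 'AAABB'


Expanding each <count><char> pair:
  1G -> 'G'
  4H -> 'HHHH'
  2H -> 'HH'
  6G -> 'GGGGGG'
  2A -> 'AA'

Decoded = GHHHHHHGGGGGGAA


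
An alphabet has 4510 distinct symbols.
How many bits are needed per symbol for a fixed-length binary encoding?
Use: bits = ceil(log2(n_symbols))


log2(4510) = 12.1389
Bracket: 2^12 = 4096 < 4510 <= 2^13 = 8192
So ceil(log2(4510)) = 13

bits = ceil(log2(4510)) = ceil(12.1389) = 13 bits


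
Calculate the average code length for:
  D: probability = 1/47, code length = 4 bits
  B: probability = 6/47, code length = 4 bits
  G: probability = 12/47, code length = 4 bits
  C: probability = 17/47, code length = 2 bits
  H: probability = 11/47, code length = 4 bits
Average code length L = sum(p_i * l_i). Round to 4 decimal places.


Weighted contributions p_i * l_i:
  D: (1/47) * 4 = 4/47
  B: (6/47) * 4 = 24/47
  G: (12/47) * 4 = 48/47
  C: (17/47) * 2 = 34/47
  H: (11/47) * 4 = 44/47
Sum = (4 + 24 + 48 + 34 + 44)/47 = 154/47

L = 154/47 = 3.2766 bits/symbol


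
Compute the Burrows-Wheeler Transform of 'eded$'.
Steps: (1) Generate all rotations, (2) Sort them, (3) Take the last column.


Rotations (sorted):
  0: $eded -> last char: d
  1: d$ede -> last char: e
  2: ded$e -> last char: e
  3: ed$ed -> last char: d
  4: eded$ -> last char: $


BWT = deed$


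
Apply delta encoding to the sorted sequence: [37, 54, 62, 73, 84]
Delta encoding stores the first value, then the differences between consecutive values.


First value: 37
Deltas:
  54 - 37 = 17
  62 - 54 = 8
  73 - 62 = 11
  84 - 73 = 11


Delta encoded: [37, 17, 8, 11, 11]


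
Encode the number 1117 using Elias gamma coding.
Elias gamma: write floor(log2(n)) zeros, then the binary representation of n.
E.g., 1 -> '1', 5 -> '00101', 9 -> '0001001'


num_bits = floor(log2(1117)) + 1 = 11
leading_zeros = num_bits - 1 = 10
binary(1117) = 10001011101

Elias gamma(1117) = '0000000000' + '10001011101' = 000000000010001011101 (21 bits)


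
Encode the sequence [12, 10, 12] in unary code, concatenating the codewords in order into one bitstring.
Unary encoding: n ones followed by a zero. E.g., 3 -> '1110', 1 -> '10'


Encode each number as n ones followed by a terminating 0:
  12 -> 1111111111110 (13 bits)
  10 -> 11111111110 (11 bits)
  12 -> 1111111111110 (13 bits)
Total length = 13 + 11 + 13 = 37 bits.

Unary([12, 10, 12]) = 1111111111110111111111101111111111110 (37 bits)


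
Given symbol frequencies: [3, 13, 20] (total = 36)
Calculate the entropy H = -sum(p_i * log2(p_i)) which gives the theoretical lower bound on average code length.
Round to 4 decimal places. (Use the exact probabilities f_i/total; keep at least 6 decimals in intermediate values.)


Per-symbol terms -p_i * log2(p_i) with p_i = f_i/36:
  p = 3/36 = 0.083333: log2(p) = -3.584963, -p*log2(p) = 0.298747
  p = 13/36 = 0.361111: log2(p) = -1.469485, -p*log2(p) = 0.530647
  p = 20/36 = 0.555556: log2(p) = -0.847997, -p*log2(p) = 0.471109
H = 0.298747 + 0.530647 + 0.471109 = 1.300503

H = 1.3005 bits/symbol


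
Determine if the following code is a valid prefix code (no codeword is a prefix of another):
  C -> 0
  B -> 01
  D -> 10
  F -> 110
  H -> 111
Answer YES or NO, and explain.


Checking each pair (does one codeword prefix another?):
  C='0' vs B='01': prefix -- VIOLATION

NO -- this is NOT a valid prefix code. C (0) is a prefix of B (01).


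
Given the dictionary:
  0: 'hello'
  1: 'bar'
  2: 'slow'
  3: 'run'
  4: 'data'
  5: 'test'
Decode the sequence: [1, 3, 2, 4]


Look up each index in the dictionary:
  1 -> 'bar'
  3 -> 'run'
  2 -> 'slow'
  4 -> 'data'

Decoded: "bar run slow data"


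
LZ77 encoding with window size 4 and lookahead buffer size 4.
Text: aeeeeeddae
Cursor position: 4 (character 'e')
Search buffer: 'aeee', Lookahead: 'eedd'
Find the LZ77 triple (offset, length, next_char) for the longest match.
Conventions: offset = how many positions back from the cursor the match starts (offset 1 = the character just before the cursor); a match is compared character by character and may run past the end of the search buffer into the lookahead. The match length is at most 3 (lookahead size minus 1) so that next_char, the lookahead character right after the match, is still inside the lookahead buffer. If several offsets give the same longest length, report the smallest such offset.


Try each offset into the search buffer:
  offset=1 (pos 3, char 'e'): match length 2
  offset=2 (pos 2, char 'e'): match length 2
  offset=3 (pos 1, char 'e'): match length 2
  offset=4 (pos 0, char 'a'): match length 0
Longest match has length 2, found at offsets 1, 2, 3; take the smallest, offset 1.
next_char = character at position 4 + 2 = 6 -> 'd'

Best match: offset=1, length=2 (matching 'ee' starting at position 3)
LZ77 triple: (1, 2, 'd')


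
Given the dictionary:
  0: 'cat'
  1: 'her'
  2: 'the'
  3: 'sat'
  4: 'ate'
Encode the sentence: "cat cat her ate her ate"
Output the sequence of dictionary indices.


Look up each word in the dictionary:
  'cat' -> 0
  'cat' -> 0
  'her' -> 1
  'ate' -> 4
  'her' -> 1
  'ate' -> 4

Encoded: [0, 0, 1, 4, 1, 4]


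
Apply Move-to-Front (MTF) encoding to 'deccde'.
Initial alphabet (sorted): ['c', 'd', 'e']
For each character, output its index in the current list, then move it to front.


MTF encoding:
'd': index 1 in ['c', 'd', 'e'] -> ['d', 'c', 'e']
'e': index 2 in ['d', 'c', 'e'] -> ['e', 'd', 'c']
'c': index 2 in ['e', 'd', 'c'] -> ['c', 'e', 'd']
'c': index 0 in ['c', 'e', 'd'] -> ['c', 'e', 'd']
'd': index 2 in ['c', 'e', 'd'] -> ['d', 'c', 'e']
'e': index 2 in ['d', 'c', 'e'] -> ['e', 'd', 'c']


Output: [1, 2, 2, 0, 2, 2]


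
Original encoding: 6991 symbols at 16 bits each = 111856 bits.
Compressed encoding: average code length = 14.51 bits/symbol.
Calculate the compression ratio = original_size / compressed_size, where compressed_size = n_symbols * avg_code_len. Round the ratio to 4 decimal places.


original_size = n_symbols * orig_bits = 6991 * 16 = 111856 bits
compressed_size = n_symbols * avg_code_len = 6991 * 14.51 = 101439.41 bits
ratio = original_size / compressed_size = 111856 / 101439.41 = 1.1027

Compression ratio = 1.1027


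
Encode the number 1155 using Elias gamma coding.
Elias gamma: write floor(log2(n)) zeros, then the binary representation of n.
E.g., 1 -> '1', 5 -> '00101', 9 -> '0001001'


num_bits = floor(log2(1155)) + 1 = 11
leading_zeros = num_bits - 1 = 10
binary(1155) = 10010000011

Elias gamma(1155) = '0000000000' + '10010000011' = 000000000010010000011 (21 bits)


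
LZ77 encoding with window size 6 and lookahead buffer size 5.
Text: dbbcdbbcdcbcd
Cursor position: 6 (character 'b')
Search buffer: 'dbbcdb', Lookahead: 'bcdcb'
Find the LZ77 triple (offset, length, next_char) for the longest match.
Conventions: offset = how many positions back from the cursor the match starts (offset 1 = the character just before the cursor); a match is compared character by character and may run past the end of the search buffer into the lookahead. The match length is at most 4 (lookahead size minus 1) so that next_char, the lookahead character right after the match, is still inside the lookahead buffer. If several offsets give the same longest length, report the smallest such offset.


Try each offset into the search buffer:
  offset=1 (pos 5, char 'b'): match length 1
  offset=2 (pos 4, char 'd'): match length 0
  offset=3 (pos 3, char 'c'): match length 0
  offset=4 (pos 2, char 'b'): match length 3
  offset=5 (pos 1, char 'b'): match length 1
  offset=6 (pos 0, char 'd'): match length 0
Longest match has length 3 at offset 4.
next_char = character at position 6 + 3 = 9 -> 'c'

Best match: offset=4, length=3 (matching 'bcd' starting at position 2)
LZ77 triple: (4, 3, 'c')


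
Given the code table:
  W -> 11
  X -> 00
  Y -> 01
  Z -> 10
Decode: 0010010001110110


Decoding:
00 -> X
10 -> Z
01 -> Y
00 -> X
01 -> Y
11 -> W
01 -> Y
10 -> Z


Result: XZYXYWYZ


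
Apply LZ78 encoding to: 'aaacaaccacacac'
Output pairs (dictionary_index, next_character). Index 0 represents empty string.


LZ78 encoding steps:
Dictionary: {0: ''}
Step 1: w='' (idx 0), next='a' -> output (0, 'a'), add 'a' as idx 1
Step 2: w='a' (idx 1), next='a' -> output (1, 'a'), add 'aa' as idx 2
Step 3: w='' (idx 0), next='c' -> output (0, 'c'), add 'c' as idx 3
Step 4: w='aa' (idx 2), next='c' -> output (2, 'c'), add 'aac' as idx 4
Step 5: w='c' (idx 3), next='a' -> output (3, 'a'), add 'ca' as idx 5
Step 6: w='ca' (idx 5), next='c' -> output (5, 'c'), add 'cac' as idx 6
Step 7: w='a' (idx 1), next='c' -> output (1, 'c'), add 'ac' as idx 7


Encoded: [(0, 'a'), (1, 'a'), (0, 'c'), (2, 'c'), (3, 'a'), (5, 'c'), (1, 'c')]


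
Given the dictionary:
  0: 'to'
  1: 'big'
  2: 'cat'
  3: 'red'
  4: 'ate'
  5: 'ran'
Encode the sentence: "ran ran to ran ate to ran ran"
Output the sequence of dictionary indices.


Look up each word in the dictionary:
  'ran' -> 5
  'ran' -> 5
  'to' -> 0
  'ran' -> 5
  'ate' -> 4
  'to' -> 0
  'ran' -> 5
  'ran' -> 5

Encoded: [5, 5, 0, 5, 4, 0, 5, 5]


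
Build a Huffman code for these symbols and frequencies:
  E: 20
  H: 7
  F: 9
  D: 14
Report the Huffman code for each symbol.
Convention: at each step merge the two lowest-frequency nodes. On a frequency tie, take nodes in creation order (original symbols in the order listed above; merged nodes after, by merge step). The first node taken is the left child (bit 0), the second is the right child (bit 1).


Huffman tree construction:
Step 1: Merge H(7) + F(9) = 16
Step 2: Merge D(14) + (H+F)(16) = 30
Step 3: Merge E(20) + (D+(H+F))(30) = 50
Read each symbol's code off the tree from the root (left child = 0, right child = 1).

Codes:
  E: 0 (length 1)
  H: 110 (length 3)
  F: 111 (length 3)
  D: 10 (length 2)
Average code length: 96/50 = 1.9200 bits/symbol


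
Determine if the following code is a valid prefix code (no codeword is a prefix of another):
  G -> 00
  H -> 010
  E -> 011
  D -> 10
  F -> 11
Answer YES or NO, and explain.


Checking each pair (does one codeword prefix another?):
  G='00' vs H='010': no prefix
  G='00' vs E='011': no prefix
  G='00' vs D='10': no prefix
  G='00' vs F='11': no prefix
  H='010' vs G='00': no prefix
  H='010' vs E='011': no prefix
  H='010' vs D='10': no prefix
  H='010' vs F='11': no prefix
  E='011' vs G='00': no prefix
  E='011' vs H='010': no prefix
  E='011' vs D='10': no prefix
  E='011' vs F='11': no prefix
  D='10' vs G='00': no prefix
  D='10' vs H='010': no prefix
  D='10' vs E='011': no prefix
  D='10' vs F='11': no prefix
  F='11' vs G='00': no prefix
  F='11' vs H='010': no prefix
  F='11' vs E='011': no prefix
  F='11' vs D='10': no prefix
No violation found over all pairs.

YES -- this is a valid prefix code. No codeword is a prefix of any other codeword.


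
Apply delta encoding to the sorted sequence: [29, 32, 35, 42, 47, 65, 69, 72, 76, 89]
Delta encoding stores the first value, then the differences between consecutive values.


First value: 29
Deltas:
  32 - 29 = 3
  35 - 32 = 3
  42 - 35 = 7
  47 - 42 = 5
  65 - 47 = 18
  69 - 65 = 4
  72 - 69 = 3
  76 - 72 = 4
  89 - 76 = 13


Delta encoded: [29, 3, 3, 7, 5, 18, 4, 3, 4, 13]


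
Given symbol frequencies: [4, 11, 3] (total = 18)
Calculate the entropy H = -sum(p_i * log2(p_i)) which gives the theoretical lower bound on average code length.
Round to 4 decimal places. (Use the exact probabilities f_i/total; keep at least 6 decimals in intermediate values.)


Per-symbol terms -p_i * log2(p_i) with p_i = f_i/18:
  p = 4/18 = 0.222222: log2(p) = -2.169925, -p*log2(p) = 0.482206
  p = 11/18 = 0.611111: log2(p) = -0.710493, -p*log2(p) = 0.434190
  p = 3/18 = 0.166667: log2(p) = -2.584963, -p*log2(p) = 0.430827
H = 0.482206 + 0.434190 + 0.430827 = 1.347223

H = 1.3472 bits/symbol


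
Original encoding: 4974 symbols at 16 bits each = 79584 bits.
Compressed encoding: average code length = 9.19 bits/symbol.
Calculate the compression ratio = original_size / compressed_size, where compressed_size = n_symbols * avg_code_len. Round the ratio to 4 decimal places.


original_size = n_symbols * orig_bits = 4974 * 16 = 79584 bits
compressed_size = n_symbols * avg_code_len = 4974 * 9.19 = 45711.06 bits
ratio = original_size / compressed_size = 79584 / 45711.06 = 1.741

Compression ratio = 1.741


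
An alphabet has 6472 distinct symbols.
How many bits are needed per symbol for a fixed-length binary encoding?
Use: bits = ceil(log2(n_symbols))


log2(6472) = 12.66
Bracket: 2^12 = 4096 < 6472 <= 2^13 = 8192
So ceil(log2(6472)) = 13

bits = ceil(log2(6472)) = ceil(12.66) = 13 bits


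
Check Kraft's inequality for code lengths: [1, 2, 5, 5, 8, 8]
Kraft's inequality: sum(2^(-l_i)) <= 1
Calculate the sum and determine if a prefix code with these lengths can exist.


Sum = 2^(-1) + 2^(-2) + 2^(-5) + 2^(-5) + 2^(-8) + 2^(-8)
    = 0.5 + 0.25 + 0.03125 + 0.03125 + 0.00390625 + 0.00390625
    = 210/256 = 0.8203125
Since 0.8203125 <= 1, Kraft's inequality IS satisfied.
A prefix code with these lengths CAN exist.

Kraft sum = 0.8203125. Satisfied.


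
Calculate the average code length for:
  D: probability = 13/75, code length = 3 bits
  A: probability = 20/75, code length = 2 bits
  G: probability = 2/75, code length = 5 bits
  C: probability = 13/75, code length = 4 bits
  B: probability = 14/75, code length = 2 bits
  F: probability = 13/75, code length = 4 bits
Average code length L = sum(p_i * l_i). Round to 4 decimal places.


Weighted contributions p_i * l_i:
  D: (13/75) * 3 = 39/75
  A: (20/75) * 2 = 40/75
  G: (2/75) * 5 = 10/75
  C: (13/75) * 4 = 52/75
  B: (14/75) * 2 = 28/75
  F: (13/75) * 4 = 52/75
Sum = (39 + 40 + 10 + 52 + 28 + 52)/75 = 221/75

L = 221/75 = 2.9467 bits/symbol


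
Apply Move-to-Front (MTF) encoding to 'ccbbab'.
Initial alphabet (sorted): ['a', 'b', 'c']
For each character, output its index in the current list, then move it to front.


MTF encoding:
'c': index 2 in ['a', 'b', 'c'] -> ['c', 'a', 'b']
'c': index 0 in ['c', 'a', 'b'] -> ['c', 'a', 'b']
'b': index 2 in ['c', 'a', 'b'] -> ['b', 'c', 'a']
'b': index 0 in ['b', 'c', 'a'] -> ['b', 'c', 'a']
'a': index 2 in ['b', 'c', 'a'] -> ['a', 'b', 'c']
'b': index 1 in ['a', 'b', 'c'] -> ['b', 'a', 'c']


Output: [2, 0, 2, 0, 2, 1]


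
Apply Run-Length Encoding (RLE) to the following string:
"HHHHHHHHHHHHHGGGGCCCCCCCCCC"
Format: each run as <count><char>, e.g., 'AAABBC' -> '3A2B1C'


Scanning runs left to right:
  i=0: run of 'H' x 13 -> '13H'
  i=13: run of 'G' x 4 -> '4G'
  i=17: run of 'C' x 10 -> '10C'

RLE = 13H4G10C


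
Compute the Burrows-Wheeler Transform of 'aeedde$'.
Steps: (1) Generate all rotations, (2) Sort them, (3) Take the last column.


Rotations (sorted):
  0: $aeedde -> last char: e
  1: aeedde$ -> last char: $
  2: dde$aee -> last char: e
  3: de$aeed -> last char: d
  4: e$aeedd -> last char: d
  5: edde$ae -> last char: e
  6: eedde$a -> last char: a


BWT = e$eddea


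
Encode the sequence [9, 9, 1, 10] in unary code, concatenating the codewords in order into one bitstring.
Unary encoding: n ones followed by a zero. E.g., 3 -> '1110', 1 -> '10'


Encode each number as n ones followed by a terminating 0:
  9 -> 1111111110 (10 bits)
  9 -> 1111111110 (10 bits)
  1 -> 10 (2 bits)
  10 -> 11111111110 (11 bits)
Total length = 10 + 10 + 2 + 11 = 33 bits.

Unary([9, 9, 1, 10]) = 111111111011111111101011111111110 (33 bits)


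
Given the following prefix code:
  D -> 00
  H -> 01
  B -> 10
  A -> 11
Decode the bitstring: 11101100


Decoding step by step:
Bits 11 -> A
Bits 10 -> B
Bits 11 -> A
Bits 00 -> D


Decoded message: ABAD


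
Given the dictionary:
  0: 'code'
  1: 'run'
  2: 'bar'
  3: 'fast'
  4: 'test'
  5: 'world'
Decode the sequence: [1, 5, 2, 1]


Look up each index in the dictionary:
  1 -> 'run'
  5 -> 'world'
  2 -> 'bar'
  1 -> 'run'

Decoded: "run world bar run"


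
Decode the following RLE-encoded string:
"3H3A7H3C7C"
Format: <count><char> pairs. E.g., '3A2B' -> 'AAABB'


Expanding each <count><char> pair:
  3H -> 'HHH'
  3A -> 'AAA'
  7H -> 'HHHHHHH'
  3C -> 'CCC'
  7C -> 'CCCCCCC'

Decoded = HHHAAAHHHHHHHCCCCCCCCCC


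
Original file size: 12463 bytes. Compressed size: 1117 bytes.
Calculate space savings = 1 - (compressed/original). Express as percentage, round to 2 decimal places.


ratio = compressed/original = 1117/12463 = 0.089625
savings = 1 - ratio = 1 - 0.089625 = 0.910375
as a percentage: 0.910375 * 100 = 91.04%

Space savings = 1 - 1117/12463 = 91.04%


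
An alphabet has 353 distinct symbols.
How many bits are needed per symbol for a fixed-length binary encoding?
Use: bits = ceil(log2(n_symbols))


log2(353) = 8.4635
Bracket: 2^8 = 256 < 353 <= 2^9 = 512
So ceil(log2(353)) = 9

bits = ceil(log2(353)) = ceil(8.4635) = 9 bits


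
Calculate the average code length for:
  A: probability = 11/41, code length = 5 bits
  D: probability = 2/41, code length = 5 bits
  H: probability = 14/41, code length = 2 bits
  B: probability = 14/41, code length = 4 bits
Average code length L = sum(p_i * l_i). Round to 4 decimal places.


Weighted contributions p_i * l_i:
  A: (11/41) * 5 = 55/41
  D: (2/41) * 5 = 10/41
  H: (14/41) * 2 = 28/41
  B: (14/41) * 4 = 56/41
Sum = (55 + 10 + 28 + 56)/41 = 149/41

L = 149/41 = 3.6341 bits/symbol


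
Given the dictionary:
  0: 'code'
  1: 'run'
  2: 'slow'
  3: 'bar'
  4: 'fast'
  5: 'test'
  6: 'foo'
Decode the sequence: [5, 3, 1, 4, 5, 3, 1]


Look up each index in the dictionary:
  5 -> 'test'
  3 -> 'bar'
  1 -> 'run'
  4 -> 'fast'
  5 -> 'test'
  3 -> 'bar'
  1 -> 'run'

Decoded: "test bar run fast test bar run"


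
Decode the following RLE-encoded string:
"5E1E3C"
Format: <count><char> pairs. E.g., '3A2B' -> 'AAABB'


Expanding each <count><char> pair:
  5E -> 'EEEEE'
  1E -> 'E'
  3C -> 'CCC'

Decoded = EEEEEECCC


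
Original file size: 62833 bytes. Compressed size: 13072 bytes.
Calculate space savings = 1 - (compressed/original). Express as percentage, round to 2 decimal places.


ratio = compressed/original = 13072/62833 = 0.208044
savings = 1 - ratio = 1 - 0.208044 = 0.791956
as a percentage: 0.791956 * 100 = 79.2%

Space savings = 1 - 13072/62833 = 79.2%


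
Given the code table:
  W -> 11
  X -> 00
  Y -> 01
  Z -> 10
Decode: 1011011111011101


Decoding:
10 -> Z
11 -> W
01 -> Y
11 -> W
11 -> W
01 -> Y
11 -> W
01 -> Y


Result: ZWYWWYWY


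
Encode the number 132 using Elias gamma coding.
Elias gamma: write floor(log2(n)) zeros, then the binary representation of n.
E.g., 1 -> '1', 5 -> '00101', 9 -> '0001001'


num_bits = floor(log2(132)) + 1 = 8
leading_zeros = num_bits - 1 = 7
binary(132) = 10000100

Elias gamma(132) = '0000000' + '10000100' = 000000010000100 (15 bits)


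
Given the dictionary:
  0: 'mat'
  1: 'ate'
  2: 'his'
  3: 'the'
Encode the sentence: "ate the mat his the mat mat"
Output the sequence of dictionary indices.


Look up each word in the dictionary:
  'ate' -> 1
  'the' -> 3
  'mat' -> 0
  'his' -> 2
  'the' -> 3
  'mat' -> 0
  'mat' -> 0

Encoded: [1, 3, 0, 2, 3, 0, 0]


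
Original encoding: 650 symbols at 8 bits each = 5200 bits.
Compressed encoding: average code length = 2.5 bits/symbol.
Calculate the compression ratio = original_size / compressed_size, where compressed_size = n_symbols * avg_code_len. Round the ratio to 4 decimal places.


original_size = n_symbols * orig_bits = 650 * 8 = 5200 bits
compressed_size = n_symbols * avg_code_len = 650 * 2.5 = 1625.0 bits
ratio = original_size / compressed_size = 5200 / 1625.0 = 3.2

Compression ratio = 3.2


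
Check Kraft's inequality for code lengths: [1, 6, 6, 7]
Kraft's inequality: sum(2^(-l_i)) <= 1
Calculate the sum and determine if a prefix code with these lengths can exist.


Sum = 2^(-1) + 2^(-6) + 2^(-6) + 2^(-7)
    = 0.5 + 0.015625 + 0.015625 + 0.0078125
    = 69/128 = 0.5390625
Since 0.5390625 <= 1, Kraft's inequality IS satisfied.
A prefix code with these lengths CAN exist.

Kraft sum = 0.5390625. Satisfied.


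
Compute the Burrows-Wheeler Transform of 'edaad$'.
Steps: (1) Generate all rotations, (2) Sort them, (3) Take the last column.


Rotations (sorted):
  0: $edaad -> last char: d
  1: aad$ed -> last char: d
  2: ad$eda -> last char: a
  3: d$edaa -> last char: a
  4: daad$e -> last char: e
  5: edaad$ -> last char: $


BWT = ddaae$


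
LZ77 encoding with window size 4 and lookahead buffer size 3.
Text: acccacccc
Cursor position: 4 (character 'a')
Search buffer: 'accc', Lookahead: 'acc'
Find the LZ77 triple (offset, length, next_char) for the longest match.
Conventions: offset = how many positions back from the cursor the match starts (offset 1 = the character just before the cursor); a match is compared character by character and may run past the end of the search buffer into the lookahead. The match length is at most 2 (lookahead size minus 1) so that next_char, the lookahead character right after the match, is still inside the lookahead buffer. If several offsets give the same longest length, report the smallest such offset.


Try each offset into the search buffer:
  offset=1 (pos 3, char 'c'): match length 0
  offset=2 (pos 2, char 'c'): match length 0
  offset=3 (pos 1, char 'c'): match length 0
  offset=4 (pos 0, char 'a'): match length 2
Longest match has length 2 at offset 4.
next_char = character at position 4 + 2 = 6 -> 'c'

Best match: offset=4, length=2 (matching 'ac' starting at position 0)
LZ77 triple: (4, 2, 'c')


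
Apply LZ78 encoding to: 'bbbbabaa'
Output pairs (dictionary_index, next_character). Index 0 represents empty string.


LZ78 encoding steps:
Dictionary: {0: ''}
Step 1: w='' (idx 0), next='b' -> output (0, 'b'), add 'b' as idx 1
Step 2: w='b' (idx 1), next='b' -> output (1, 'b'), add 'bb' as idx 2
Step 3: w='b' (idx 1), next='a' -> output (1, 'a'), add 'ba' as idx 3
Step 4: w='ba' (idx 3), next='a' -> output (3, 'a'), add 'baa' as idx 4


Encoded: [(0, 'b'), (1, 'b'), (1, 'a'), (3, 'a')]


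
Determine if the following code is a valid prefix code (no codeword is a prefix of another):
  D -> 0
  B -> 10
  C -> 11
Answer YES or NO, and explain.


Checking each pair (does one codeword prefix another?):
  D='0' vs B='10': no prefix
  D='0' vs C='11': no prefix
  B='10' vs D='0': no prefix
  B='10' vs C='11': no prefix
  C='11' vs D='0': no prefix
  C='11' vs B='10': no prefix
No violation found over all pairs.

YES -- this is a valid prefix code. No codeword is a prefix of any other codeword.


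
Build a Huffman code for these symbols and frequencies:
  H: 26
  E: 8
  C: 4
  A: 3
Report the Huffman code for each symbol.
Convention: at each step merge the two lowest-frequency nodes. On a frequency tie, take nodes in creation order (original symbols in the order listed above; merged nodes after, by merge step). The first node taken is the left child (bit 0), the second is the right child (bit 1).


Huffman tree construction:
Step 1: Merge A(3) + C(4) = 7
Step 2: Merge (A+C)(7) + E(8) = 15
Step 3: Merge ((A+C)+E)(15) + H(26) = 41
Read each symbol's code off the tree from the root (left child = 0, right child = 1).

Codes:
  H: 1 (length 1)
  E: 01 (length 2)
  C: 001 (length 3)
  A: 000 (length 3)
Average code length: 63/41 = 1.5366 bits/symbol


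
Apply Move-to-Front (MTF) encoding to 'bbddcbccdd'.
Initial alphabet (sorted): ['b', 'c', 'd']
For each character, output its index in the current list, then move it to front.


MTF encoding:
'b': index 0 in ['b', 'c', 'd'] -> ['b', 'c', 'd']
'b': index 0 in ['b', 'c', 'd'] -> ['b', 'c', 'd']
'd': index 2 in ['b', 'c', 'd'] -> ['d', 'b', 'c']
'd': index 0 in ['d', 'b', 'c'] -> ['d', 'b', 'c']
'c': index 2 in ['d', 'b', 'c'] -> ['c', 'd', 'b']
'b': index 2 in ['c', 'd', 'b'] -> ['b', 'c', 'd']
'c': index 1 in ['b', 'c', 'd'] -> ['c', 'b', 'd']
'c': index 0 in ['c', 'b', 'd'] -> ['c', 'b', 'd']
'd': index 2 in ['c', 'b', 'd'] -> ['d', 'c', 'b']
'd': index 0 in ['d', 'c', 'b'] -> ['d', 'c', 'b']


Output: [0, 0, 2, 0, 2, 2, 1, 0, 2, 0]


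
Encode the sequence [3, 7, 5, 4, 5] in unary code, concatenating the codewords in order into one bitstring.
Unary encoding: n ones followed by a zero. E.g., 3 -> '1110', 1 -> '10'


Encode each number as n ones followed by a terminating 0:
  3 -> 1110 (4 bits)
  7 -> 11111110 (8 bits)
  5 -> 111110 (6 bits)
  4 -> 11110 (5 bits)
  5 -> 111110 (6 bits)
Total length = 4 + 8 + 6 + 5 + 6 = 29 bits.

Unary([3, 7, 5, 4, 5]) = 11101111111011111011110111110 (29 bits)


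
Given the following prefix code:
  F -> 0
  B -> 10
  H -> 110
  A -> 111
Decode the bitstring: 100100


Decoding step by step:
Bits 10 -> B
Bits 0 -> F
Bits 10 -> B
Bits 0 -> F


Decoded message: BFBF


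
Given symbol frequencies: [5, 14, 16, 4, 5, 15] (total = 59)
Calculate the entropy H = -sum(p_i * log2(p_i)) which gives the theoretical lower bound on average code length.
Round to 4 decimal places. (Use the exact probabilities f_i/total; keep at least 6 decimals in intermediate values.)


Per-symbol terms -p_i * log2(p_i) with p_i = f_i/59:
  p = 5/59 = 0.084746: log2(p) = -3.560715, -p*log2(p) = 0.301756
  p = 14/59 = 0.237288: log2(p) = -2.075288, -p*log2(p) = 0.492441
  p = 16/59 = 0.271186: log2(p) = -1.882643, -p*log2(p) = 0.510547
  p = 4/59 = 0.067797: log2(p) = -3.882643, -p*log2(p) = 0.263230
  p = 5/59 = 0.084746: log2(p) = -3.560715, -p*log2(p) = 0.301756
  p = 15/59 = 0.254237: log2(p) = -1.975752, -p*log2(p) = 0.502310
H = 0.301756 + 0.492441 + 0.510547 + 0.263230 + 0.301756 + 0.502310 = 2.372040

H = 2.372 bits/symbol


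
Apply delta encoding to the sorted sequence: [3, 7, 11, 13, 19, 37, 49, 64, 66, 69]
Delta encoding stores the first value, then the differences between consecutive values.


First value: 3
Deltas:
  7 - 3 = 4
  11 - 7 = 4
  13 - 11 = 2
  19 - 13 = 6
  37 - 19 = 18
  49 - 37 = 12
  64 - 49 = 15
  66 - 64 = 2
  69 - 66 = 3


Delta encoded: [3, 4, 4, 2, 6, 18, 12, 15, 2, 3]


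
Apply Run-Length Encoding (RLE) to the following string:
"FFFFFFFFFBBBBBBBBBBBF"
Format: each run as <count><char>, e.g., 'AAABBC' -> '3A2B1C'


Scanning runs left to right:
  i=0: run of 'F' x 9 -> '9F'
  i=9: run of 'B' x 11 -> '11B'
  i=20: run of 'F' x 1 -> '1F'

RLE = 9F11B1F


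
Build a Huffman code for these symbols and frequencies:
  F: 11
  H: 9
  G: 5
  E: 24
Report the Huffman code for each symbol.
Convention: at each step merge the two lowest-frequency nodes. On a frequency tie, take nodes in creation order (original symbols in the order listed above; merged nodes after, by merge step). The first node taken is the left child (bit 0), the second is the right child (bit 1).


Huffman tree construction:
Step 1: Merge G(5) + H(9) = 14
Step 2: Merge F(11) + (G+H)(14) = 25
Step 3: Merge E(24) + (F+(G+H))(25) = 49
Read each symbol's code off the tree from the root (left child = 0, right child = 1).

Codes:
  F: 10 (length 2)
  H: 111 (length 3)
  G: 110 (length 3)
  E: 0 (length 1)
Average code length: 88/49 = 1.7959 bits/symbol


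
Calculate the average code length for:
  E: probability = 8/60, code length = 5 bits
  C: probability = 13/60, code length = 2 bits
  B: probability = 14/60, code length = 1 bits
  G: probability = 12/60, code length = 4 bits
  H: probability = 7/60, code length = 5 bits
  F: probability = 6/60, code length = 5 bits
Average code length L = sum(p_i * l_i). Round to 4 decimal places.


Weighted contributions p_i * l_i:
  E: (8/60) * 5 = 40/60
  C: (13/60) * 2 = 26/60
  B: (14/60) * 1 = 14/60
  G: (12/60) * 4 = 48/60
  H: (7/60) * 5 = 35/60
  F: (6/60) * 5 = 30/60
Sum = (40 + 26 + 14 + 48 + 35 + 30)/60 = 193/60

L = 193/60 = 3.2167 bits/symbol


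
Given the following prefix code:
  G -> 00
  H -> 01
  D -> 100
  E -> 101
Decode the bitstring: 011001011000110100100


Decoding step by step:
Bits 01 -> H
Bits 100 -> D
Bits 101 -> E
Bits 100 -> D
Bits 01 -> H
Bits 101 -> E
Bits 00 -> G
Bits 100 -> D


Decoded message: HDEDHEGD


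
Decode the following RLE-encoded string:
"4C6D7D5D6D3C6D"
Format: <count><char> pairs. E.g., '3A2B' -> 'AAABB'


Expanding each <count><char> pair:
  4C -> 'CCCC'
  6D -> 'DDDDDD'
  7D -> 'DDDDDDD'
  5D -> 'DDDDD'
  6D -> 'DDDDDD'
  3C -> 'CCC'
  6D -> 'DDDDDD'

Decoded = CCCCDDDDDDDDDDDDDDDDDDDDDDDDCCCDDDDDD


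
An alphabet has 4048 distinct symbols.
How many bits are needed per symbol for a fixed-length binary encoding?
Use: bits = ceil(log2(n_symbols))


log2(4048) = 11.983
Bracket: 2^11 = 2048 < 4048 <= 2^12 = 4096
So ceil(log2(4048)) = 12

bits = ceil(log2(4048)) = ceil(11.983) = 12 bits


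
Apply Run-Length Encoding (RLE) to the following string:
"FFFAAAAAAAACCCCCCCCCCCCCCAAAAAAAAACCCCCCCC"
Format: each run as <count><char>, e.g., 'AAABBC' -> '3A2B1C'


Scanning runs left to right:
  i=0: run of 'F' x 3 -> '3F'
  i=3: run of 'A' x 8 -> '8A'
  i=11: run of 'C' x 14 -> '14C'
  i=25: run of 'A' x 9 -> '9A'
  i=34: run of 'C' x 8 -> '8C'

RLE = 3F8A14C9A8C


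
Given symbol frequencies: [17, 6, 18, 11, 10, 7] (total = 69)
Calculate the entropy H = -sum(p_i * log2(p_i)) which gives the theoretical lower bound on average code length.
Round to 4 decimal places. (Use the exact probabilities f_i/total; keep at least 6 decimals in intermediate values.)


Per-symbol terms -p_i * log2(p_i) with p_i = f_i/69:
  p = 17/69 = 0.246377: log2(p) = -2.021062, -p*log2(p) = 0.497943
  p = 6/69 = 0.086957: log2(p) = -3.523562, -p*log2(p) = 0.306397
  p = 18/69 = 0.260870: log2(p) = -1.938599, -p*log2(p) = 0.505722
  p = 11/69 = 0.159420: log2(p) = -2.649093, -p*log2(p) = 0.422319
  p = 10/69 = 0.144928: log2(p) = -2.786596, -p*log2(p) = 0.403855
  p = 7/69 = 0.101449: log2(p) = -3.301170, -p*log2(p) = 0.334901
H = 0.497943 + 0.306397 + 0.505722 + 0.422319 + 0.403855 + 0.334901 = 2.471137

H = 2.4711 bits/symbol


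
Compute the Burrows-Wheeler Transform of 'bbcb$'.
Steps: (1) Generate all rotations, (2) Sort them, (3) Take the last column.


Rotations (sorted):
  0: $bbcb -> last char: b
  1: b$bbc -> last char: c
  2: bbcb$ -> last char: $
  3: bcb$b -> last char: b
  4: cb$bb -> last char: b


BWT = bc$bb


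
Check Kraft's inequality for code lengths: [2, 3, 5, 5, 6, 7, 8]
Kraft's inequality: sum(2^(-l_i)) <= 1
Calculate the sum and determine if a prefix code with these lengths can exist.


Sum = 2^(-2) + 2^(-3) + 2^(-5) + 2^(-5) + 2^(-6) + 2^(-7) + 2^(-8)
    = 0.25 + 0.125 + 0.03125 + 0.03125 + 0.015625 + 0.0078125 + 0.00390625
    = 119/256 = 0.46484375
Since 0.46484375 <= 1, Kraft's inequality IS satisfied.
A prefix code with these lengths CAN exist.

Kraft sum = 0.46484375. Satisfied.


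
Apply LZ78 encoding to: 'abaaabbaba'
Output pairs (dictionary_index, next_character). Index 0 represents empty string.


LZ78 encoding steps:
Dictionary: {0: ''}
Step 1: w='' (idx 0), next='a' -> output (0, 'a'), add 'a' as idx 1
Step 2: w='' (idx 0), next='b' -> output (0, 'b'), add 'b' as idx 2
Step 3: w='a' (idx 1), next='a' -> output (1, 'a'), add 'aa' as idx 3
Step 4: w='a' (idx 1), next='b' -> output (1, 'b'), add 'ab' as idx 4
Step 5: w='b' (idx 2), next='a' -> output (2, 'a'), add 'ba' as idx 5
Step 6: w='ba' (idx 5), end of input -> output (5, '')


Encoded: [(0, 'a'), (0, 'b'), (1, 'a'), (1, 'b'), (2, 'a'), (5, '')]


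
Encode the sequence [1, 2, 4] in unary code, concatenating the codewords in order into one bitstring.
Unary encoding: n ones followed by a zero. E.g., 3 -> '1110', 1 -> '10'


Encode each number as n ones followed by a terminating 0:
  1 -> 10 (2 bits)
  2 -> 110 (3 bits)
  4 -> 11110 (5 bits)
Total length = 2 + 3 + 5 = 10 bits.

Unary([1, 2, 4]) = 1011011110 (10 bits)


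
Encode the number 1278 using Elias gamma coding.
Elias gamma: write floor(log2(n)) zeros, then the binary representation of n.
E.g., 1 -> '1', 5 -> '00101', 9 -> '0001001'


num_bits = floor(log2(1278)) + 1 = 11
leading_zeros = num_bits - 1 = 10
binary(1278) = 10011111110

Elias gamma(1278) = '0000000000' + '10011111110' = 000000000010011111110 (21 bits)


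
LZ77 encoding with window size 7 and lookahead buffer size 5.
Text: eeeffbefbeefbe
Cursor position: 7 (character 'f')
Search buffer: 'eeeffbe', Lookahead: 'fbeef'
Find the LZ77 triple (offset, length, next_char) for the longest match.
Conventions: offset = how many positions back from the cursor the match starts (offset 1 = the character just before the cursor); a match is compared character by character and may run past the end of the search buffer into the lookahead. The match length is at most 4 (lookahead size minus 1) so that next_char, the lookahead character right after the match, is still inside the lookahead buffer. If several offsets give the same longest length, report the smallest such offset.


Try each offset into the search buffer:
  offset=1 (pos 6, char 'e'): match length 0
  offset=2 (pos 5, char 'b'): match length 0
  offset=3 (pos 4, char 'f'): match length 3
  offset=4 (pos 3, char 'f'): match length 1
  offset=5 (pos 2, char 'e'): match length 0
  offset=6 (pos 1, char 'e'): match length 0
  offset=7 (pos 0, char 'e'): match length 0
Longest match has length 3 at offset 3.
next_char = character at position 7 + 3 = 10 -> 'e'

Best match: offset=3, length=3 (matching 'fbe' starting at position 4)
LZ77 triple: (3, 3, 'e')


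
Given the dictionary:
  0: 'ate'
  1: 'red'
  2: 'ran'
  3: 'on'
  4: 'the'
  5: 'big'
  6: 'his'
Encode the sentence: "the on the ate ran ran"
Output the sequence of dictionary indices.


Look up each word in the dictionary:
  'the' -> 4
  'on' -> 3
  'the' -> 4
  'ate' -> 0
  'ran' -> 2
  'ran' -> 2

Encoded: [4, 3, 4, 0, 2, 2]


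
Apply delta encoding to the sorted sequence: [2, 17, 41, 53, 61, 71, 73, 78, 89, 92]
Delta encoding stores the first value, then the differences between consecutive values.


First value: 2
Deltas:
  17 - 2 = 15
  41 - 17 = 24
  53 - 41 = 12
  61 - 53 = 8
  71 - 61 = 10
  73 - 71 = 2
  78 - 73 = 5
  89 - 78 = 11
  92 - 89 = 3


Delta encoded: [2, 15, 24, 12, 8, 10, 2, 5, 11, 3]


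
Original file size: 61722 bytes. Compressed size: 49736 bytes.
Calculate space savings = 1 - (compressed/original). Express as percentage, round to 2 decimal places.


ratio = compressed/original = 49736/61722 = 0.805807
savings = 1 - ratio = 1 - 0.805807 = 0.194193
as a percentage: 0.194193 * 100 = 19.42%

Space savings = 1 - 49736/61722 = 19.42%


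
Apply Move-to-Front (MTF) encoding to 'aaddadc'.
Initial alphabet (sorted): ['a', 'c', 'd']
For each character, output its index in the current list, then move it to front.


MTF encoding:
'a': index 0 in ['a', 'c', 'd'] -> ['a', 'c', 'd']
'a': index 0 in ['a', 'c', 'd'] -> ['a', 'c', 'd']
'd': index 2 in ['a', 'c', 'd'] -> ['d', 'a', 'c']
'd': index 0 in ['d', 'a', 'c'] -> ['d', 'a', 'c']
'a': index 1 in ['d', 'a', 'c'] -> ['a', 'd', 'c']
'd': index 1 in ['a', 'd', 'c'] -> ['d', 'a', 'c']
'c': index 2 in ['d', 'a', 'c'] -> ['c', 'd', 'a']


Output: [0, 0, 2, 0, 1, 1, 2]


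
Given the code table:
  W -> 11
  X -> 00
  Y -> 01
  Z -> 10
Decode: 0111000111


Decoding:
01 -> Y
11 -> W
00 -> X
01 -> Y
11 -> W


Result: YWXYW


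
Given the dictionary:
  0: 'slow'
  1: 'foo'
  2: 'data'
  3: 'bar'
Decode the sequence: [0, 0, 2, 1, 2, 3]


Look up each index in the dictionary:
  0 -> 'slow'
  0 -> 'slow'
  2 -> 'data'
  1 -> 'foo'
  2 -> 'data'
  3 -> 'bar'

Decoded: "slow slow data foo data bar"


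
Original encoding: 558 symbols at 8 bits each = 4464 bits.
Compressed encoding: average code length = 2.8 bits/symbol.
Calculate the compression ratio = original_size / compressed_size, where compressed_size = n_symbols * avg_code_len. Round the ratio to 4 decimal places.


original_size = n_symbols * orig_bits = 558 * 8 = 4464 bits
compressed_size = n_symbols * avg_code_len = 558 * 2.8 = 1562.4 bits
ratio = original_size / compressed_size = 4464 / 1562.4 = 2.8571

Compression ratio = 2.8571


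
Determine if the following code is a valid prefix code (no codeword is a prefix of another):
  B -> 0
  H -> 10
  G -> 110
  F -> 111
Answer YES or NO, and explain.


Checking each pair (does one codeword prefix another?):
  B='0' vs H='10': no prefix
  B='0' vs G='110': no prefix
  B='0' vs F='111': no prefix
  H='10' vs B='0': no prefix
  H='10' vs G='110': no prefix
  H='10' vs F='111': no prefix
  G='110' vs B='0': no prefix
  G='110' vs H='10': no prefix
  G='110' vs F='111': no prefix
  F='111' vs B='0': no prefix
  F='111' vs H='10': no prefix
  F='111' vs G='110': no prefix
No violation found over all pairs.

YES -- this is a valid prefix code. No codeword is a prefix of any other codeword.


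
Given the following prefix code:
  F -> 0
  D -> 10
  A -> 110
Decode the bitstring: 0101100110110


Decoding step by step:
Bits 0 -> F
Bits 10 -> D
Bits 110 -> A
Bits 0 -> F
Bits 110 -> A
Bits 110 -> A


Decoded message: FDAFAA


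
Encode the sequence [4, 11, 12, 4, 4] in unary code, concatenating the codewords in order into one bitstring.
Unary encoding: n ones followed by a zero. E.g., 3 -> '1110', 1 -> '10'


Encode each number as n ones followed by a terminating 0:
  4 -> 11110 (5 bits)
  11 -> 111111111110 (12 bits)
  12 -> 1111111111110 (13 bits)
  4 -> 11110 (5 bits)
  4 -> 11110 (5 bits)
Total length = 5 + 12 + 13 + 5 + 5 = 40 bits.

Unary([4, 11, 12, 4, 4]) = 1111011111111111011111111111101111011110 (40 bits)
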